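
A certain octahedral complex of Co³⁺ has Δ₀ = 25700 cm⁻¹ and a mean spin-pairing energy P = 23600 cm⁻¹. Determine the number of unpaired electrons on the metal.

Co sits in group 9; removing 3 electrons leaves Co³⁺ with 9 − 3 = 6 d electrons.
Here Δ₀ > P (25700 > 23600), so the low-spin state is favoured.
Filling d⁶ accordingly: t₂g⁶ eg⁰.
Unpaired electrons: 0.

0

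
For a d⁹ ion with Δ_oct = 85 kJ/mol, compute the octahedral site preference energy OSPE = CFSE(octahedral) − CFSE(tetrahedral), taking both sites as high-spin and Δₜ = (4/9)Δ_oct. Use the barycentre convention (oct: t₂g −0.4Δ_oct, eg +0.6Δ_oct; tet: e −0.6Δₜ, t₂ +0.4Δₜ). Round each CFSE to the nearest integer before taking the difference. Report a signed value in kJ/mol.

Octahedral high-spin t₂g⁶ eg³: CFSE = -0.6 × 85 = -51 kJ/mol.
Tetrahedral: e⁴ t₂⁵, CFSE = 4(−0.6) + 5(+0.4) = -0.4Δₜ = -0.4 × (4/9) × 85 = -15 kJ/mol.
OSPE = -51 − (-15) = -36 kJ/mol.

-36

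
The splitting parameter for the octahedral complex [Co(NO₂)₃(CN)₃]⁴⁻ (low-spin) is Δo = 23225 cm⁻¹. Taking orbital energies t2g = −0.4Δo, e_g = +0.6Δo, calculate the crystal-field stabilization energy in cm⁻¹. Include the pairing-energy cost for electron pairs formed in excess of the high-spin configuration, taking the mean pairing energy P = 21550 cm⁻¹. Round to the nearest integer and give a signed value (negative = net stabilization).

-20255

Ligand charges: 3×(-1) from NO₂⁻ and 3×(-1) from CN⁻ sum to -6; with overall charge -4, Co is +2.
Group 9 minus oxidation state +2 gives a d⁷ configuration for Co²⁺.
Electron filling gives t2g^6 e_g^1.
CFSE(orbital) = 6×(-0.4Δo) + 1×(0.6Δo) = -1.8Δo; with Δo = 23225 cm⁻¹ that is -41805 cm⁻¹.
High-spin d⁷ would be t2g^5 e_g^2 with 2 pairs; low-spin has 3, so 1 excess pair costs +1P = +21550 cm⁻¹.
Net CFSE = -41805 + 21550 = -20255 cm⁻¹.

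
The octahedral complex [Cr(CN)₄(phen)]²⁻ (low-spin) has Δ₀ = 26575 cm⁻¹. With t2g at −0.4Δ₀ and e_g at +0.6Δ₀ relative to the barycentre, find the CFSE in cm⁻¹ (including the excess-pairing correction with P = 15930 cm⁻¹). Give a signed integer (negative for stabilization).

Ligand charges: 4×(-1) from CN⁻ and 1×(+0) from phen sum to -4; with overall charge -2, Cr is +2.
Group 6 minus oxidation state +2 gives a d⁴ configuration for Cr²⁺.
Electron filling gives t2g^4 e_g^0.
CFSE(orbital) = 4×(-0.4Δ₀) + 0×(0.6Δ₀) = -1.6Δ₀; with Δ₀ = 26575 cm⁻¹ that is -42520 cm⁻¹.
High-spin d⁴ would be t2g^3 e_g^1 with 0 pairs; low-spin has 1, so 1 excess pair costs +1P = +15930 cm⁻¹.
Combining: -42520 + 15930 = -26590 cm⁻¹.

-26590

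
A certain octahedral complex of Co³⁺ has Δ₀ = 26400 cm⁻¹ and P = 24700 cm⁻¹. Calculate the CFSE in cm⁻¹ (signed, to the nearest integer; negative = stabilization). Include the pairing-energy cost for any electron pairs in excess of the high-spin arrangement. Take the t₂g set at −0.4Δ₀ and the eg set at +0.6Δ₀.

Co sits in group 9; removing 3 electrons leaves Co³⁺ with 9 − 3 = 6 d electrons.
Here Δ₀ > P (26400 > 24700), so the low-spin state is favoured.
Configuration: t₂g⁶ eg⁰.
Orbital CFSE = -2.4Δ₀ = -2.4 × 26400 = -63360 cm⁻¹.
Excess pairs vs high-spin: 3 − 1 = 2; pairing cost = +49400 cm⁻¹.
Net CFSE = -63360 + 49400 = -13960 cm⁻¹.

-13960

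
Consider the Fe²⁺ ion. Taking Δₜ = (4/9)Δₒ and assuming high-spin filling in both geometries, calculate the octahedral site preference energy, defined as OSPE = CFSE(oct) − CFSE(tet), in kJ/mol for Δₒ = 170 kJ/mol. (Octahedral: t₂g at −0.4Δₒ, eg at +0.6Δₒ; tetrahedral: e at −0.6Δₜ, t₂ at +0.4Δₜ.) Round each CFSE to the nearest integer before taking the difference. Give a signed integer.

-23

Group 8 minus oxidation state +2 gives a d⁶ configuration for Fe²⁺.
Octahedral (high-spin): t2g^4 e_g^2, CFSE = 4(−0.4) + 2(+0.6) = -0.4Δₒ = -0.4 × 170 = -68 kJ/mol.
Tetrahedral e^3 t2^3 gives -0.6Δₜ = -0.6 × (4/9) × 170 = -45 kJ/mol.
Subtracting, OSPE = -68 − (-45) = -23 kJ/mol.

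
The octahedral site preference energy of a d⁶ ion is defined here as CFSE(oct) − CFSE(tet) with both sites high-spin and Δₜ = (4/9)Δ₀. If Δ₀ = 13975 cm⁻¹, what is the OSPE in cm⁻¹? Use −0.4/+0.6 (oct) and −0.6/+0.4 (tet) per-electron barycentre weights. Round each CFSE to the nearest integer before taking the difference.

In an octahedral site d⁶ (HS) is t2g^4 e_g^2, giving CFSE(oct) = -0.4Δ₀ = -5590 cm⁻¹.
Tetrahedral: e^3 t2^3, CFSE = 3(−0.6) + 3(+0.4) = -0.6Δₜ = -0.6 × (4/9) × 13975 = -3727 cm⁻¹.
OSPE = CFSE(oct) − CFSE(tet) = -5590 − (-3727) = -1863 cm⁻¹.

-1863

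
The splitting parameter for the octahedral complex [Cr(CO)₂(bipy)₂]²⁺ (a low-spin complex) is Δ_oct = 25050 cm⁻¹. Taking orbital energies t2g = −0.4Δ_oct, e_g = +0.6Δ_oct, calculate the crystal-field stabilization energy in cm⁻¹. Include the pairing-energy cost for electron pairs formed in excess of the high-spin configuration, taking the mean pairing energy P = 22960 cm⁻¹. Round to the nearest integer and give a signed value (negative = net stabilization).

Ligand charges: 2×(+0) from CO and 2×(+0) from bipy sum to +0; with overall charge +2, Cr is +2.
Group 6 minus oxidation state +2 gives a d⁴ configuration for Cr²⁺.
The d⁴ electrons fill as t2g^4 e_g^0.
CFSE(orbital) = 4×(-0.4Δ_oct) + 0×(0.6Δ_oct) = -1.6Δ_oct; with Δ_oct = 25050 cm⁻¹ that is -40080 cm⁻¹.
Pairing penalty: 1 pair vs 0 in the high-spin reference → 1 extra × P = 22960 cm⁻¹.
Net CFSE = -40080 + 22960 = -17120 cm⁻¹.

-17120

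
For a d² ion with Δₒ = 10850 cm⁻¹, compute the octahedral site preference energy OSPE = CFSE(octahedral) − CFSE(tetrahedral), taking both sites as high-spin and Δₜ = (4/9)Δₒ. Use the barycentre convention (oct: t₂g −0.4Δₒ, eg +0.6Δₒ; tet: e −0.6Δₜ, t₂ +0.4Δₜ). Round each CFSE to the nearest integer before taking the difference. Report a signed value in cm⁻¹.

-2893

Octahedral (high-spin): t₂g² eg⁰, CFSE = 2(−0.4) + 0(+0.6) = -0.8Δₒ = -0.8 × 10850 = -8680 cm⁻¹.
Tetrahedral: e² t₂⁰, CFSE = 2(−0.6) + 0(+0.4) = -1.2Δₜ = -1.2 × (4/9) × 10850 = -5787 cm⁻¹.
OSPE = CFSE(oct) − CFSE(tet) = -8680 − (-5787) = -2893 cm⁻¹.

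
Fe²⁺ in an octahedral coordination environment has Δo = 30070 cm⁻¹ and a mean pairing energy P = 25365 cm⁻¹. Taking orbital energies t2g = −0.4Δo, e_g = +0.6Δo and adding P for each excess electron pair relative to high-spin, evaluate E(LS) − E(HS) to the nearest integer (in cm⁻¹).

-9410

Fe is in group 8, so Fe²⁺ is d⁶ (8 − 2 = 6).
High-spin d⁶ fills as t2g^4 e_g^2 with CFSE 4(−0.4) + 2(+0.6) = -0.4Δo = -12028 cm⁻¹.
For low-spin the configuration is t2g^6 e_g^0: orbital energy -2.4 × 30070 = -72168 cm⁻¹, and 2 additional pairs relative to high-spin add 50730 cm⁻¹, giving -21438 cm⁻¹.
Thus E(LS) − E(HS) = -9410 cm⁻¹.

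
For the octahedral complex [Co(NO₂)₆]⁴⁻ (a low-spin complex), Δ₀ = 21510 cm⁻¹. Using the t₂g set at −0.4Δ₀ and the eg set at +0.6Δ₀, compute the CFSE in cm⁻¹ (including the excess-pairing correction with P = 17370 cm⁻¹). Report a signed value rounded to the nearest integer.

-21348

Each NO₂⁻ contributes -1; 6 × (-1) = -6. With overall charge -4, Co is in the +2 oxidation state.
Co is in group 9, so Co²⁺ is d⁷ (9 − 2 = 7).
The d⁷ electrons fill as t₂g⁶ eg¹.
CFSE(orbital) = 6×(-0.4Δ₀) + 1×(0.6Δ₀) = -1.8Δ₀; with Δ₀ = 21510 cm⁻¹ that is -38718 cm⁻¹.
Pairing penalty: 3 pairs vs 2 in the high-spin reference → 1 extra × P = 17370 cm⁻¹.
Net CFSE = -38718 + 17370 = -21348 cm⁻¹.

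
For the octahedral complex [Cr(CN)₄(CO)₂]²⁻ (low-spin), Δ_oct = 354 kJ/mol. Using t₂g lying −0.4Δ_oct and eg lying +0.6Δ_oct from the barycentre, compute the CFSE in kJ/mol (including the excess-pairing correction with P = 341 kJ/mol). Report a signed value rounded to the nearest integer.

Ligand charges: 4×(-1) from CN⁻ and 2×(+0) from CO sum to -4; with overall charge -2, Cr is +2.
Cr sits in group 6; removing 2 electrons leaves Cr²⁺ with 6 − 2 = 4 d electrons.
The d⁴ electrons fill as t₂g⁴ eg⁰.
The orbital stabilization is -1.6Δ_oct = -1.6 × 354 = -566 kJ/mol.
Pairing penalty: 1 pair vs 0 in the high-spin reference → 1 extra × P = 341 kJ/mol.
Net CFSE = -566 + 341 = -225 kJ/mol.

-225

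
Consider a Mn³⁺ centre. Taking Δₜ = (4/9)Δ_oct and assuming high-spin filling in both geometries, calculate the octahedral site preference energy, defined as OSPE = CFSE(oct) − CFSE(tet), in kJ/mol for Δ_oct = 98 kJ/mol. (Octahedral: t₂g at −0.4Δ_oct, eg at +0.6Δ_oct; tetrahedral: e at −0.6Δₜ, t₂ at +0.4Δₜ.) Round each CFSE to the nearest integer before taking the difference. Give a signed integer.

Mn is in group 7, so Mn³⁺ is d⁴ (7 − 3 = 4).
Octahedral high-spin t2g^3 e_g^1: CFSE = -0.6 × 98 = -59 kJ/mol.
Tetrahedral e^2 t2^2 gives -0.4Δₜ = -0.4 × (4/9) × 98 = -17 kJ/mol.
OSPE = CFSE(oct) − CFSE(tet) = -59 − (-17) = -42 kJ/mol.

-42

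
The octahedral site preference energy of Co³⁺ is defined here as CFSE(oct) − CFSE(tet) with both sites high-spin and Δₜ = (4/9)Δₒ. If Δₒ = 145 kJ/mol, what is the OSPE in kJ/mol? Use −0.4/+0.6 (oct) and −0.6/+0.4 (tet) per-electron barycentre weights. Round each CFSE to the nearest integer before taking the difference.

-19

Group 9 minus oxidation state +3 gives a d⁶ configuration for Co³⁺.
Octahedral (high-spin): t₂g⁴ eg², CFSE = 4(−0.4) + 2(+0.6) = -0.4Δₒ = -0.4 × 145 = -58 kJ/mol.
Tetrahedral e³ t₂³ gives -0.6Δₜ = -0.6 × (4/9) × 145 = -39 kJ/mol.
Subtracting, OSPE = -58 − (-39) = -19 kJ/mol.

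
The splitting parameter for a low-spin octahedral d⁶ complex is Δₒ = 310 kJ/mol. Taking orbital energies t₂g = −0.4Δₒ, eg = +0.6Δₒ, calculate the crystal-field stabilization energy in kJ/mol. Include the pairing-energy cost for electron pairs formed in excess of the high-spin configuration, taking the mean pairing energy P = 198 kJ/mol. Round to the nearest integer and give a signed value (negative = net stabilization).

-348

Electron filling gives t₂g⁶ eg⁰.
The orbital stabilization is -2.4Δₒ = -2.4 × 310 = -744 kJ/mol.
High-spin d⁶ would be t₂g⁴ eg² with 1 pair; low-spin has 3, so 2 excess pairs cost +2P = +396 kJ/mol.
Overall CFSE = -744 + 396 = -348 kJ/mol.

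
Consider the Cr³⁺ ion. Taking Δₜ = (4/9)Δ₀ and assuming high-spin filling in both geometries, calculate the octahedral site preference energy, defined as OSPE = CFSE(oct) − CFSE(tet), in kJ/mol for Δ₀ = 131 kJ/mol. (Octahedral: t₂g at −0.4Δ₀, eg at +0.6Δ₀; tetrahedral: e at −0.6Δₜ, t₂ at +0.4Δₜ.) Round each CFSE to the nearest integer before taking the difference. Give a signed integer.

-110

Cr is in group 6, so Cr³⁺ is d³ (6 − 3 = 3).
Octahedral (high-spin): t₂g³ eg⁰, CFSE = 3(−0.4) + 0(+0.6) = -1.2Δ₀ = -1.2 × 131 = -157 kJ/mol.
Tetrahedral: e² t₂¹, CFSE = 2(−0.6) + 1(+0.4) = -0.8Δₜ = -0.8 × (4/9) × 131 = -47 kJ/mol.
Subtracting, OSPE = -157 − (-47) = -110 kJ/mol.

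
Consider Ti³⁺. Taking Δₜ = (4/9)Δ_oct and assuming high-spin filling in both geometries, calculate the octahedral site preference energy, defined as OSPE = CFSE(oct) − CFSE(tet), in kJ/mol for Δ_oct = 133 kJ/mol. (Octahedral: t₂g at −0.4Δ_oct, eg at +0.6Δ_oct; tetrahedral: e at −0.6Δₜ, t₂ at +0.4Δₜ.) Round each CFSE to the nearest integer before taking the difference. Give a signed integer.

Ti³⁺: group 4, so d-count = 4 − 3 = 1.
Octahedral high-spin t2g^1 e_g^0: CFSE = -0.4 × 133 = -53 kJ/mol.
Tetrahedral: e^1 t2^0, CFSE = 1(−0.6) + 0(+0.4) = -0.6Δₜ = -0.6 × (4/9) × 133 = -35 kJ/mol.
OSPE = -53 − (-35) = -18 kJ/mol.

-18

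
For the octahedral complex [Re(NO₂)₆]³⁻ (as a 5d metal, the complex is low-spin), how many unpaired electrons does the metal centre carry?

2

Each NO₂⁻ contributes -1; 6 × (-1) = -6. With overall charge -3, Re is in the +3 oxidation state.
Re is in group 7, so Re³⁺ is d⁴ (7 − 3 = 4).
Configuration: t₂g⁴ eg⁰, giving 2 unpaired electrons.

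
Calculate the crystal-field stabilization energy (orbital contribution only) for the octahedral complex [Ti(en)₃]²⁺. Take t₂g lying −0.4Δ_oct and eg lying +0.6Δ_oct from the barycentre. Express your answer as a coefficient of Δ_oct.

-0.8 Δ_oct

en is neutral, so the +2 overall charge sits on Ti: oxidation state +2.
Group 4 minus oxidation state +2 gives a d² configuration for Ti²⁺.
For octahedral d² the high- and low-spin configurations coincide.
Configuration: t₂g² eg⁰.
CFSE = 2(-0.4Δ_oct) + 0(0.6Δ_oct) = -0.8Δ_oct + 0.0Δ_oct = -0.8Δ_oct.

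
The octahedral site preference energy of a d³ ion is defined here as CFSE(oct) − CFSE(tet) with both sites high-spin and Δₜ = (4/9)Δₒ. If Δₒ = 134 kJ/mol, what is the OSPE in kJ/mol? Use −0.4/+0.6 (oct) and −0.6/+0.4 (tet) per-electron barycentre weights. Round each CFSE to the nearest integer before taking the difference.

-113

Octahedral (high-spin): t₂g³ eg⁰, CFSE = 3(−0.4) + 0(+0.6) = -1.2Δₒ = -1.2 × 134 = -161 kJ/mol.
Tetrahedral e² t₂¹ gives -0.8Δₜ = -0.8 × (4/9) × 134 = -48 kJ/mol.
OSPE = CFSE(oct) − CFSE(tet) = -161 − (-48) = -113 kJ/mol.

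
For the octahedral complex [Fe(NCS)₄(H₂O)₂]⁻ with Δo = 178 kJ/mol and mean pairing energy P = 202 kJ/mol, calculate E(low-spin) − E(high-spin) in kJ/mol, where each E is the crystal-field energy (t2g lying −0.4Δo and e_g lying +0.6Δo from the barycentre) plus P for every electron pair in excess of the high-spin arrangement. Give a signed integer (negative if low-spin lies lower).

Ligand charges: 4×(-1) from NCS⁻ and 2×(+0) from H₂O sum to -4; with overall charge -1, Fe is +3.
Fe is in group 8, so Fe³⁺ is d⁵ (8 − 3 = 5).
High-spin: t2g^3 e_g^2, CFSE = 0.0Δo = 0 kJ/mol.
For low-spin the configuration is t2g^5 e_g^0: orbital energy -2.0 × 178 = -356 kJ/mol, and 2 additional pairs relative to high-spin add 404 kJ/mol, giving 48 kJ/mol.
E(LS) − E(HS) = 48 − (0) = 48 kJ/mol.

48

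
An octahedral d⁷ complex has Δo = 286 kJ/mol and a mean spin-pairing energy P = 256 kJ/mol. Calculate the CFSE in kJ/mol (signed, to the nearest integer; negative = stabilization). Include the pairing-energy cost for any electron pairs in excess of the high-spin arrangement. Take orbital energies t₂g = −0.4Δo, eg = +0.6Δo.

With Δo > P the complex is low-spin.
Filling d⁷ accordingly: t₂g⁶ eg¹.
Orbital CFSE = -1.8Δo = -1.8 × 286 = -515 kJ/mol.
Excess pairs vs high-spin: 3 − 2 = 1; pairing cost = +256 kJ/mol.
Net CFSE = -515 + 256 = -259 kJ/mol.

-259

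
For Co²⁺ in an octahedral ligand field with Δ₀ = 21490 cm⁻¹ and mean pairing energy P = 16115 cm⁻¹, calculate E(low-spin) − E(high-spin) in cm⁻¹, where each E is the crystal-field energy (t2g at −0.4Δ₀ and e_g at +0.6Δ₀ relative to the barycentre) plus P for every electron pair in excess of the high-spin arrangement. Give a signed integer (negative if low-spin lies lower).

-5375

Group 9 minus oxidation state +2 gives a d⁷ configuration for Co²⁺.
High-spin: t2g^5 e_g^2, CFSE = -0.8Δ₀ = -17192 cm⁻¹.
Low-spin: t2g^6 e_g^1, orbital CFSE = -1.8Δ₀ = -38682 cm⁻¹; plus 1 excess pair × P = +16115 cm⁻¹; total -22567 cm⁻¹.
E(LS) − E(HS) = -22567 − (-17192) = -5375 cm⁻¹.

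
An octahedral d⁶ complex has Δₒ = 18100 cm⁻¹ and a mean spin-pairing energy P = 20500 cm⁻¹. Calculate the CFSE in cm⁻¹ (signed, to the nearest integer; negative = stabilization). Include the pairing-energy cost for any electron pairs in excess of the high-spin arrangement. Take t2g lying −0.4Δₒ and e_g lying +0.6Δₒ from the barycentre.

-7240

Δₒ < P, so pairing is avoided: the ground state is high-spin.
That gives t2g^4 e_g^2.
Orbital CFSE = -0.4Δₒ = -0.4 × 18100 = -7240 cm⁻¹.
High-spin has no excess pairs, so no pairing correction applies.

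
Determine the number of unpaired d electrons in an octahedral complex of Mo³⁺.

3

Mo sits in group 6; removing 3 electrons leaves Mo³⁺ with 6 − 3 = 3 d electrons.
Configuration: t₂g³ eg⁰, giving 3 unpaired electrons.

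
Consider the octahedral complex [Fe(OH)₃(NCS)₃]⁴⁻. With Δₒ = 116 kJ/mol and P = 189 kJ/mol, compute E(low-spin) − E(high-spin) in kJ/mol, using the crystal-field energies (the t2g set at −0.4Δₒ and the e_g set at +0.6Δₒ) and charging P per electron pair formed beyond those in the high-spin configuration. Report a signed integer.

146

Ligand charges: 3×(-1) from OH⁻ and 3×(-1) from NCS⁻ sum to -6; with overall charge -4, Fe is +2.
Fe²⁺: group 8, so d-count = 8 − 2 = 6.
High-spin: t2g^4 e_g^2, CFSE = -0.4Δₒ = -46 kJ/mol.
Low-spin t2g^6 e_g^0 gives -2.4Δₒ = -278 kJ/mol, but forming 2 extra pairs costs 2P = 378 kJ/mol, so E(LS) = -278 + 378 = 100 kJ/mol.
E(LS) − E(HS) = 100 − (-46) = 146 kJ/mol.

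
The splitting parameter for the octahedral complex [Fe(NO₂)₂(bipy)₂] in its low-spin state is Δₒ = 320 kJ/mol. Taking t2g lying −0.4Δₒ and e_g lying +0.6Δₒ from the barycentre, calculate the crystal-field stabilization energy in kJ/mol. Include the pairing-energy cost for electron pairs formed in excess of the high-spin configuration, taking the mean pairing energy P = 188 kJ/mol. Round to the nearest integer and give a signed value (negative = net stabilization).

Ligand charges: 2×(-1) from NO₂⁻ and 2×(+0) from bipy sum to -2; with overall charge +0, Fe is +2.
Fe sits in group 8; removing 2 electrons leaves Fe²⁺ with 8 − 2 = 6 d electrons.
The d⁶ electrons fill as t2g^6 e_g^0.
Orbital CFSE = 6(-0.4) + 0(0.6) = -2.4Δₒ = -2.4 × 320 = -768 kJ/mol.
Pairing penalty: 3 pairs vs 1 in the high-spin reference → 2 extra × P = 376 kJ/mol.
Combining: -768 + 376 = -392 kJ/mol.

-392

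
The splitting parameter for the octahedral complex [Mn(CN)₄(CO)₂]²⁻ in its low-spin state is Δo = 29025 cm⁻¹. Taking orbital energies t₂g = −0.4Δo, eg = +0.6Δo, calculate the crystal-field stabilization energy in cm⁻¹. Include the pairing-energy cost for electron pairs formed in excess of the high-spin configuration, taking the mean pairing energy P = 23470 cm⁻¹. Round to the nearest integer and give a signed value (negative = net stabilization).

Ligand charges: 4×(-1) from CN⁻ and 2×(+0) from CO sum to -4; with overall charge -2, Mn is +2.
Group 7 minus oxidation state +2 gives a d⁵ configuration for Mn²⁺.
Configuration: t₂g⁵ eg⁰.
The orbital stabilization is -2.0Δo = -2.0 × 29025 = -58050 cm⁻¹.
Pairing penalty: 2 pairs vs 0 in the high-spin reference → 2 extra × P = 46940 cm⁻¹.
Combining: -58050 + 46940 = -11110 cm⁻¹.

-11110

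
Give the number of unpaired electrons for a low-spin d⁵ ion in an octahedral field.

Configuration: t₂g⁵ eg⁰, giving 1 unpaired electron.

1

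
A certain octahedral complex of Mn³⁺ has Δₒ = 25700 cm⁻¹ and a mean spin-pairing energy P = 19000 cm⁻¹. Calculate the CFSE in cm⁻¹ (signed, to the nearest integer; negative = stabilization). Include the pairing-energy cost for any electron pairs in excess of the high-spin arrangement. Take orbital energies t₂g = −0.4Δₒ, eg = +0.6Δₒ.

Mn³⁺: group 7, so d-count = 7 − 3 = 4.
Since Δₒ = 25700 cm⁻¹ > P = 19000 cm⁻¹, the complex adopts the low-spin configuration.
That gives t₂g⁴ eg⁰.
Orbital CFSE = -1.6Δₒ = -1.6 × 25700 = -41120 cm⁻¹.
Excess pairs vs high-spin: 1 − 0 = 1; pairing cost = +19000 cm⁻¹.
Net CFSE = -41120 + 19000 = -22120 cm⁻¹.

-22120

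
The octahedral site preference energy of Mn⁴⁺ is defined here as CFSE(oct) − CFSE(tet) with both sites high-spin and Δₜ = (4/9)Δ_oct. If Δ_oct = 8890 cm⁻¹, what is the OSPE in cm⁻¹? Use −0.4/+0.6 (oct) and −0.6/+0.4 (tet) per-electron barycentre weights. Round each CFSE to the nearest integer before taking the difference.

Mn⁴⁺: group 7, so d-count = 7 − 4 = 3.
In an octahedral site d³ (HS) is t2g^3 e_g^0, giving CFSE(oct) = -1.2Δ_oct = -10668 cm⁻¹.
Tetrahedral e^2 t2^1 gives -0.8Δₜ = -0.8 × (4/9) × 8890 = -3161 cm⁻¹.
OSPE = -10668 − (-3161) = -7507 cm⁻¹.

-7507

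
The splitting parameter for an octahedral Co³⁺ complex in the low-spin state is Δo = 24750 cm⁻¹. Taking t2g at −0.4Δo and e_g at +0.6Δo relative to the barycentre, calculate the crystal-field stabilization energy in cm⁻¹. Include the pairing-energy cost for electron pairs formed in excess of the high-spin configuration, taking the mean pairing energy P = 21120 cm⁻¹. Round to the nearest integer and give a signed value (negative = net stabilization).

Co is in group 9, so Co³⁺ is d⁶ (9 − 3 = 6).
The d⁶ electrons fill as t2g^6 e_g^0.
Orbital CFSE = 6(-0.4) + 0(0.6) = -2.4Δo = -2.4 × 24750 = -59400 cm⁻¹.
High-spin d⁶ would be t2g^4 e_g^2 with 1 pair; low-spin has 3, so 2 excess pairs cost +2P = +42240 cm⁻¹.
Overall CFSE = -59400 + 42240 = -17160 cm⁻¹.

-17160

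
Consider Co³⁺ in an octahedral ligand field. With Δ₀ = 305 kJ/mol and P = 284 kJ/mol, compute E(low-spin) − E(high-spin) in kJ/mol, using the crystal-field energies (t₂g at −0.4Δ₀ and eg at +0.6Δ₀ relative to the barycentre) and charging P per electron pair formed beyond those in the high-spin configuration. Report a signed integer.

-42

Co is in group 9, so Co³⁺ is d⁶ (9 − 3 = 6).
In the high-spin limit (t₂g⁴ eg²) the orbital term is -0.4Δ₀ = -122 kJ/mol, with no excess pairing.
Low-spin: t₂g⁶ eg⁰, orbital CFSE = -2.4Δ₀ = -732 kJ/mol; plus 2 excess pairs × P = +568 kJ/mol; total -164 kJ/mol.
Thus E(LS) − E(HS) = -42 kJ/mol.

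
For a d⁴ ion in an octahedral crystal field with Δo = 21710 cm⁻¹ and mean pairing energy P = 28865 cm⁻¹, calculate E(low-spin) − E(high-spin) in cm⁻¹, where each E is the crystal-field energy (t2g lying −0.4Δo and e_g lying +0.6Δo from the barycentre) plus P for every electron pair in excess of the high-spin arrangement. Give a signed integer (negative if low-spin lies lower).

7155

In the high-spin limit (t2g^3 e_g^1) the orbital term is -0.6Δo = -13026 cm⁻¹, with no excess pairing.
Low-spin: t2g^4 e_g^0, orbital CFSE = -1.6Δo = -34736 cm⁻¹; plus 1 excess pair × P = +28865 cm⁻¹; total -5871 cm⁻¹.
E(LS) − E(HS) = -5871 − (-13026) = 7155 cm⁻¹.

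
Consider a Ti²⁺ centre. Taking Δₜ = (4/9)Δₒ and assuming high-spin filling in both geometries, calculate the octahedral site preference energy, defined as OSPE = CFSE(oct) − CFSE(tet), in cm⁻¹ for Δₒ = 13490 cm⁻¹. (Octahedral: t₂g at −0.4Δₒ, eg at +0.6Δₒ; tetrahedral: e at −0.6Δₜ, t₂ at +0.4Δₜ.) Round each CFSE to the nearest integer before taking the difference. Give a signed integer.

Ti sits in group 4; removing 2 electrons leaves Ti²⁺ with 4 − 2 = 2 d electrons.
Octahedral high-spin t₂g² eg⁰: CFSE = -0.8 × 13490 = -10792 cm⁻¹.
In a tetrahedral site the filling is e² t₂⁰: CFSE(tet) = -1.2Δₜ = -1.2 × (4/9)(13490) = -7195 cm⁻¹.
OSPE = CFSE(oct) − CFSE(tet) = -10792 − (-7195) = -3597 cm⁻¹.

-3597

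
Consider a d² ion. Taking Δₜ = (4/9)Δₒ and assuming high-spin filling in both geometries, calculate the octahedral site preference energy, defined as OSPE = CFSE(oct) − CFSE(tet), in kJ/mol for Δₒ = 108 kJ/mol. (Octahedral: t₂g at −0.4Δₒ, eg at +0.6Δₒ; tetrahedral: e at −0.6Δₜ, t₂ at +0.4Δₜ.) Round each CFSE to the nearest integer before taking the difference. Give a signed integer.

-28

Octahedral (high-spin): t₂g² eg⁰, CFSE = 2(−0.4) + 0(+0.6) = -0.8Δₒ = -0.8 × 108 = -86 kJ/mol.
Tetrahedral e² t₂⁰ gives -1.2Δₜ = -1.2 × (4/9) × 108 = -58 kJ/mol.
OSPE = CFSE(oct) − CFSE(tet) = -86 − (-58) = -28 kJ/mol.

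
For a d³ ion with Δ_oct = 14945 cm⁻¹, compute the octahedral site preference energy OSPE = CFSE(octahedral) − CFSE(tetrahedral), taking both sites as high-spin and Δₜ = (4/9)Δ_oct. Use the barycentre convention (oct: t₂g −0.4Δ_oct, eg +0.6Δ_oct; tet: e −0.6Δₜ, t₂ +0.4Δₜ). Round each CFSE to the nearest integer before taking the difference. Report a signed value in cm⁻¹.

-12620

Octahedral high-spin t₂g³ eg⁰: CFSE = -1.2 × 14945 = -17934 cm⁻¹.
In a tetrahedral site the filling is e² t₂¹: CFSE(tet) = -0.8Δₜ = -0.8 × (4/9)(14945) = -5314 cm⁻¹.
OSPE = CFSE(oct) − CFSE(tet) = -17934 − (-5314) = -12620 cm⁻¹.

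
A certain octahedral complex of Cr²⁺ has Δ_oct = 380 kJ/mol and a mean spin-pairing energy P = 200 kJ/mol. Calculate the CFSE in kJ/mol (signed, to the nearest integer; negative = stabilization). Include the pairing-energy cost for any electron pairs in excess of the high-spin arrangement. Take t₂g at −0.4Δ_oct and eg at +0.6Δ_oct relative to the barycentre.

Cr sits in group 6; removing 2 electrons leaves Cr²⁺ with 6 − 2 = 4 d electrons.
Since Δ_oct = 380 kJ/mol > P = 200 kJ/mol, the complex adopts the low-spin configuration.
Configuration: t₂g⁴ eg⁰.
Orbital CFSE = -1.6Δ_oct = -1.6 × 380 = -608 kJ/mol.
Excess pairs vs high-spin: 1 − 0 = 1; pairing cost = +200 kJ/mol.
Net CFSE = -608 + 200 = -408 kJ/mol.

-408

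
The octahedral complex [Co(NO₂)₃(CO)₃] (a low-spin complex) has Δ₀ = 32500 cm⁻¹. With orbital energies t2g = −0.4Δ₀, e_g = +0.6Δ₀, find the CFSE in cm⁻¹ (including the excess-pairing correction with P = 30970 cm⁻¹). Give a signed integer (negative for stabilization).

Ligand charges: 3×(-1) from NO₂⁻ and 3×(+0) from CO sum to -3; with overall charge +0, Co is +3.
Co is in group 9, so Co³⁺ is d⁶ (9 − 3 = 6).
Electron filling gives t2g^6 e_g^0.
CFSE(orbital) = 6×(-0.4Δ₀) + 0×(0.6Δ₀) = -2.4Δ₀; with Δ₀ = 32500 cm⁻¹ that is -78000 cm⁻¹.
Relative to high-spin t2g^4 e_g^2 (1 paired), the low-spin configuration has 2 additional pairs, contributing +2 × 30970 = +61940 cm⁻¹.
Combining: -78000 + 61940 = -16060 cm⁻¹.

-16060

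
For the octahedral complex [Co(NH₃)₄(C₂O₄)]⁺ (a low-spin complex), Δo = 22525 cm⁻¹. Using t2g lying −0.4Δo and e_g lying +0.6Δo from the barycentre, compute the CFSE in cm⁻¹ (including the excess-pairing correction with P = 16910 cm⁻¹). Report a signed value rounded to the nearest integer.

Ligand charges: 4×(+0) from NH₃ and 1×(-2) from C₂O₄²⁻ sum to -2; with overall charge +1, Co is +3.
Co is in group 9, so Co³⁺ is d⁶ (9 − 3 = 6).
The d⁶ electrons fill as t2g^6 e_g^0.
The orbital stabilization is -2.4Δo = -2.4 × 22525 = -54060 cm⁻¹.
Pairing penalty: 3 pairs vs 1 in the high-spin reference → 2 extra × P = 33820 cm⁻¹.
Net CFSE = -54060 + 33820 = -20240 cm⁻¹.

-20240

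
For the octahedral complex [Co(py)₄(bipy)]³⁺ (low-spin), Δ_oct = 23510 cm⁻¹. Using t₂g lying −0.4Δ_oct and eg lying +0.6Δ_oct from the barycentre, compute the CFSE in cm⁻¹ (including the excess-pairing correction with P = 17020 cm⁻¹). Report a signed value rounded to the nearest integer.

-22384

Ligand charges: 4×(+0) from py and 1×(+0) from bipy sum to +0; with overall charge +3, Co is +3.
Co is in group 9, so Co³⁺ is d⁶ (9 − 3 = 6).
Electron filling gives t₂g⁶ eg⁰.
CFSE(orbital) = 6×(-0.4Δ_oct) + 0×(0.6Δ_oct) = -2.4Δ_oct; with Δ_oct = 23510 cm⁻¹ that is -56424 cm⁻¹.
Pairing penalty: 3 pairs vs 1 in the high-spin reference → 2 extra × P = 34040 cm⁻¹.
Combining: -56424 + 34040 = -22384 cm⁻¹.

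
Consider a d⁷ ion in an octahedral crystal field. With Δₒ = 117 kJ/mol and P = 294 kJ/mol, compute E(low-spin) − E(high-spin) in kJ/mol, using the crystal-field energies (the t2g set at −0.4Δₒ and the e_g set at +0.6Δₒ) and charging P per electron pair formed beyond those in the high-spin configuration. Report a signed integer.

In the high-spin limit (t2g^5 e_g^2) the orbital term is -0.8Δₒ = -94 kJ/mol, with no excess pairing.
Low-spin t2g^6 e_g^1 gives -1.8Δₒ = -211 kJ/mol, but forming 1 extra pair costs 1P = 294 kJ/mol, so E(LS) = -211 + 294 = 83 kJ/mol.
E(LS) − E(HS) = 83 − (-94) = 177 kJ/mol.

177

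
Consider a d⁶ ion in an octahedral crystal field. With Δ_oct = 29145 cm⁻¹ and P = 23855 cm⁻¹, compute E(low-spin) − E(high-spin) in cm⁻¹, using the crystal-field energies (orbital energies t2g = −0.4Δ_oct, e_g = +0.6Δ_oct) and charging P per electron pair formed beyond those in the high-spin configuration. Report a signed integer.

-10580

High-spin d⁶ fills as t2g^4 e_g^2 with CFSE 4(−0.4) + 2(+0.6) = -0.4Δ_oct = -11658 cm⁻¹.
Low-spin: t2g^6 e_g^0, orbital CFSE = -2.4Δ_oct = -69948 cm⁻¹; plus 2 excess pairs × P = +47710 cm⁻¹; total -22238 cm⁻¹.
Thus E(LS) − E(HS) = -10580 cm⁻¹.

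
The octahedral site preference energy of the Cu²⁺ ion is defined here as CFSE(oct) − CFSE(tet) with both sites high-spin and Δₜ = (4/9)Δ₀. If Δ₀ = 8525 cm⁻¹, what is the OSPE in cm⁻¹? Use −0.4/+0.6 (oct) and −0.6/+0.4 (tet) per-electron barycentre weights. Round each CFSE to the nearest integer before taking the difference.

-3599

Cu sits in group 11; removing 2 electrons leaves Cu²⁺ with 11 − 2 = 9 d electrons.
In an octahedral site d⁹ (HS) is t2g^6 e_g^3, giving CFSE(oct) = -0.6Δ₀ = -5115 cm⁻¹.
Tetrahedral: e^4 t2^5, CFSE = 4(−0.6) + 5(+0.4) = -0.4Δₜ = -0.4 × (4/9) × 8525 = -1516 cm⁻¹.
OSPE = -5115 − (-1516) = -3599 cm⁻¹.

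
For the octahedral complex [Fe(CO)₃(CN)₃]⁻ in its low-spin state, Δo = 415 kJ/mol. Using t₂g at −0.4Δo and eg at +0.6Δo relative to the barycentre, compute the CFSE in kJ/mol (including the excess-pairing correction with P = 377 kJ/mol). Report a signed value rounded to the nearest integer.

-242

Ligand charges: 3×(+0) from CO and 3×(-1) from CN⁻ sum to -3; with overall charge -1, Fe is +2.
Group 8 minus oxidation state +2 gives a d⁶ configuration for Fe²⁺.
Configuration: t₂g⁶ eg⁰.
Orbital CFSE = 6(-0.4) + 0(0.6) = -2.4Δo = -2.4 × 415 = -996 kJ/mol.
Relative to high-spin t₂g⁴ eg² (1 paired), the low-spin configuration has 2 additional pairs, contributing +2 × 377 = +754 kJ/mol.
Combining: -996 + 754 = -242 kJ/mol.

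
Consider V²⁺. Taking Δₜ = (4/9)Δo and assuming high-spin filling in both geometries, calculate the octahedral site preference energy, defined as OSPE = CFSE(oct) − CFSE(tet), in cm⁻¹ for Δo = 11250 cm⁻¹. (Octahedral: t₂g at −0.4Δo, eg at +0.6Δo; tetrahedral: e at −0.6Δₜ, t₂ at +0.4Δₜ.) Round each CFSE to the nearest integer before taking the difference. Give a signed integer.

Group 5 minus oxidation state +2 gives a d³ configuration for V²⁺.
Octahedral high-spin t₂g³ eg⁰: CFSE = -1.2 × 11250 = -13500 cm⁻¹.
In a tetrahedral site the filling is e² t₂¹: CFSE(tet) = -0.8Δₜ = -0.8 × (4/9)(11250) = -4000 cm⁻¹.
Subtracting, OSPE = -13500 − (-4000) = -9500 cm⁻¹.

-9500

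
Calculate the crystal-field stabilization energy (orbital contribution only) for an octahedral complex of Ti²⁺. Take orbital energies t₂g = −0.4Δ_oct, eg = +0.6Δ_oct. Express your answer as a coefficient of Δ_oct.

-0.8 Δ_oct

Group 4 minus oxidation state +2 gives a d² configuration for Ti²⁺.
Configuration: t₂g² eg⁰.
CFSE = 2(-0.4Δ_oct) + 0(0.6Δ_oct) = -0.8Δ_oct + 0.0Δ_oct = -0.8Δ_oct.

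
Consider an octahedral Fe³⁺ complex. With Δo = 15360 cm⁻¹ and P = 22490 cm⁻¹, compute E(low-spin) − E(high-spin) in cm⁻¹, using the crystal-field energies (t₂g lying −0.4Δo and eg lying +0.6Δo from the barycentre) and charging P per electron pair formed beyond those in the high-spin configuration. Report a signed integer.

14260

Fe is in group 8, so Fe³⁺ is d⁵ (8 − 3 = 5).
In the high-spin limit (t₂g³ eg²) the orbital term is 0.0Δo = 0 cm⁻¹, with no excess pairing.
For low-spin the configuration is t₂g⁵ eg⁰: orbital energy -2.0 × 15360 = -30720 cm⁻¹, and 2 additional pairs relative to high-spin add 44980 cm⁻¹, giving 14260 cm⁻¹.
The difference is 14260 − (0) = 14260 cm⁻¹, so high-spin lies lower.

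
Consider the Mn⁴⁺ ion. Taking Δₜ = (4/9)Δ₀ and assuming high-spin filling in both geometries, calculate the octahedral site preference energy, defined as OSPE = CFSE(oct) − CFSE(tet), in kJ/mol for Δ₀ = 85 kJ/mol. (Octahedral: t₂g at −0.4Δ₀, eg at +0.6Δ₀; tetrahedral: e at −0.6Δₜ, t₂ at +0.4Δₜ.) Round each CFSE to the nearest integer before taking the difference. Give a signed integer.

-72

Mn is in group 7, so Mn⁴⁺ is d³ (7 − 4 = 3).
Octahedral high-spin t₂g³ eg⁰: CFSE = -1.2 × 85 = -102 kJ/mol.
In a tetrahedral site the filling is e² t₂¹: CFSE(tet) = -0.8Δₜ = -0.8 × (4/9)(85) = -30 kJ/mol.
OSPE = -102 − (-30) = -72 kJ/mol.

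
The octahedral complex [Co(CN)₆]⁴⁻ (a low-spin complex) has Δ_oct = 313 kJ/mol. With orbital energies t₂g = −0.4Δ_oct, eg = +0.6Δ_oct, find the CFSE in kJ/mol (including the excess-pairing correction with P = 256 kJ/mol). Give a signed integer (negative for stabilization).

-307

Each CN⁻ contributes -1; 6 × (-1) = -6. With overall charge -4, Co is in the +2 oxidation state.
Co²⁺: group 9, so d-count = 9 − 2 = 7.
Configuration: t₂g⁶ eg¹.
CFSE(orbital) = 6×(-0.4Δ_oct) + 1×(0.6Δ_oct) = -1.8Δ_oct; with Δ_oct = 313 kJ/mol that is -563 kJ/mol.
Pairing penalty: 3 pairs vs 2 in the high-spin reference → 1 extra × P = 256 kJ/mol.
Net CFSE = -563 + 256 = -307 kJ/mol.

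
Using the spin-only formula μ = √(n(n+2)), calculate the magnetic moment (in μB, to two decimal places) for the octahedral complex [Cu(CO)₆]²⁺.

1.73 μB

CO is neutral, so the +2 overall charge sits on Cu: oxidation state +2.
Cu sits in group 11; removing 2 electrons leaves Cu²⁺ with 11 − 2 = 9 d electrons.
Configuration: t₂g⁶ eg³ → 1 unpaired electron.
μ(spin-only) = √[1(1+2)] = √3 ≈ 1.73 μB.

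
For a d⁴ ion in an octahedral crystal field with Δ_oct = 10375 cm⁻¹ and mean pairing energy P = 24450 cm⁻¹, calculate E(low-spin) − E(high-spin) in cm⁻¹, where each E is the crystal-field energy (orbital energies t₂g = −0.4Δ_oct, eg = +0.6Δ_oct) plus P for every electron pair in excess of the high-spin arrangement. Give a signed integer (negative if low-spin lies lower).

14075

High-spin d⁴ fills as t₂g³ eg¹ with CFSE 3(−0.4) + 1(+0.6) = -0.6Δ_oct = -6225 cm⁻¹.
Low-spin: t₂g⁴ eg⁰, orbital CFSE = -1.6Δ_oct = -16600 cm⁻¹; plus 1 excess pair × P = +24450 cm⁻¹; total 7850 cm⁻¹.
The difference is 7850 − (-6225) = 14075 cm⁻¹, so high-spin lies lower.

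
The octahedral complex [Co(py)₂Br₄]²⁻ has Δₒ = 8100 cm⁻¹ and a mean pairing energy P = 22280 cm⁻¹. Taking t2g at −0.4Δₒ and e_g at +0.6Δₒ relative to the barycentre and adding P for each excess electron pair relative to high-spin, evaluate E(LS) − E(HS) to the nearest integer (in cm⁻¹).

14180

Ligand charges: 2×(+0) from py and 4×(-1) from Br⁻ sum to -4; with overall charge -2, Co is +2.
Co is in group 9, so Co²⁺ is d⁷ (9 − 2 = 7).
High-spin: t2g^5 e_g^2, CFSE = -0.8Δₒ = -6480 cm⁻¹.
Low-spin t2g^6 e_g^1 gives -1.8Δₒ = -14580 cm⁻¹, but forming 1 extra pair costs 1P = 22280 cm⁻¹, so E(LS) = -14580 + 22280 = 7700 cm⁻¹.
The difference is 7700 − (-6480) = 14180 cm⁻¹, so high-spin lies lower.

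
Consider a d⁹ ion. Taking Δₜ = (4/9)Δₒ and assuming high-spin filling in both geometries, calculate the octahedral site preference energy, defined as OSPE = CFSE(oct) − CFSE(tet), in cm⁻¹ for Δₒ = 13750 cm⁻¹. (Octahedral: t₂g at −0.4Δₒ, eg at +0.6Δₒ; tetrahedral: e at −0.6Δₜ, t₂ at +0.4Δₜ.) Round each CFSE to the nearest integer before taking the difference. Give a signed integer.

-5806

In an octahedral site d⁹ (HS) is t2g^6 e_g^3, giving CFSE(oct) = -0.6Δₒ = -8250 cm⁻¹.
Tetrahedral: e^4 t2^5, CFSE = 4(−0.6) + 5(+0.4) = -0.4Δₜ = -0.4 × (4/9) × 13750 = -2444 cm⁻¹.
OSPE = -8250 − (-2444) = -5806 cm⁻¹.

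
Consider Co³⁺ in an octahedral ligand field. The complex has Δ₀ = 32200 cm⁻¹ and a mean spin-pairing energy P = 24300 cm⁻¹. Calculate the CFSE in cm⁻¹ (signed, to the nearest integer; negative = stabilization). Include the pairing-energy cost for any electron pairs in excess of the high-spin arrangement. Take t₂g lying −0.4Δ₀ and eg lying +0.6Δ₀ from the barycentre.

Co is in group 9, so Co³⁺ is d⁶ (9 − 3 = 6).
Since Δ₀ = 32200 cm⁻¹ > P = 24300 cm⁻¹, the complex adopts the low-spin configuration.
That gives t₂g⁶ eg⁰.
Orbital CFSE = -2.4Δ₀ = -2.4 × 32200 = -77280 cm⁻¹.
Excess pairs vs high-spin: 3 − 1 = 2; pairing cost = +48600 cm⁻¹.
Net CFSE = -77280 + 48600 = -28680 cm⁻¹.

-28680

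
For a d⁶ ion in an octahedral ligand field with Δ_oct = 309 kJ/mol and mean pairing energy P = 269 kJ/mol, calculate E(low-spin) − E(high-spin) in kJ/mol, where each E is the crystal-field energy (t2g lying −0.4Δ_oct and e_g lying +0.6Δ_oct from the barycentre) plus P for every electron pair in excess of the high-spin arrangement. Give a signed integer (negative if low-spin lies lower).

-80

In the high-spin limit (t2g^4 e_g^2) the orbital term is -0.4Δ_oct = -124 kJ/mol, with no excess pairing.
Low-spin: t2g^6 e_g^0, orbital CFSE = -2.4Δ_oct = -742 kJ/mol; plus 2 excess pairs × P = +538 kJ/mol; total -204 kJ/mol.
The difference is -204 − (-124) = -80 kJ/mol, so low-spin lies lower.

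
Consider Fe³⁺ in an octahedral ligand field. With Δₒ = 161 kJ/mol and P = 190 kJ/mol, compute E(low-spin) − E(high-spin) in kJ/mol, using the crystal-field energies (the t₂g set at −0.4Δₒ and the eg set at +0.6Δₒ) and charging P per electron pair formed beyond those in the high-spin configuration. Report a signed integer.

Fe³⁺: group 8, so d-count = 8 − 3 = 5.
High-spin d⁵ fills as t₂g³ eg² with CFSE 3(−0.4) + 2(+0.6) = 0.0Δₒ = 0 kJ/mol.
Low-spin: t₂g⁵ eg⁰, orbital CFSE = -2.0Δₒ = -322 kJ/mol; plus 2 excess pairs × P = +380 kJ/mol; total 58 kJ/mol.
The difference is 58 − (0) = 58 kJ/mol, so high-spin lies lower.

58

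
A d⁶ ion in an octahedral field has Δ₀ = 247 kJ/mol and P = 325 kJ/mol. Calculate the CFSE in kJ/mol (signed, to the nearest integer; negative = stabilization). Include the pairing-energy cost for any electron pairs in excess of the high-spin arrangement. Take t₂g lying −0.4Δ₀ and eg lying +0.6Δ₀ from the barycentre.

Here Δ₀ < P (247 < 325), so the high-spin state is favoured.
Filling d⁶ accordingly: t₂g⁴ eg².
Orbital CFSE = -0.4Δ₀ = -0.4 × 247 = -99 kJ/mol.
High-spin has no excess pairs, so no pairing correction applies.

-99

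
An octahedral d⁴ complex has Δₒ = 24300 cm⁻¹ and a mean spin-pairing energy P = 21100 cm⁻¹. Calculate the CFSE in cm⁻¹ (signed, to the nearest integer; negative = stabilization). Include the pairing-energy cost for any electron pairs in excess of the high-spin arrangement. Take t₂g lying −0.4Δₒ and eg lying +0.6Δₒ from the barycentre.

Since Δₒ = 24300 cm⁻¹ > P = 21100 cm⁻¹, the complex adopts the low-spin configuration.
Filling d⁴ accordingly: t₂g⁴ eg⁰.
Orbital CFSE = -1.6Δₒ = -1.6 × 24300 = -38880 cm⁻¹.
Excess pairs vs high-spin: 1 − 0 = 1; pairing cost = +21100 cm⁻¹.
Net CFSE = -38880 + 21100 = -17780 cm⁻¹.

-17780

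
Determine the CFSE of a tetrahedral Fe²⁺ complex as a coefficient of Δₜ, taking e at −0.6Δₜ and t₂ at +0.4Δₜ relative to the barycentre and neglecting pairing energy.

-0.6 Δₜ

Fe sits in group 8; removing 2 electrons leaves Fe²⁺ with 8 − 2 = 6 d electrons.
Tetrahedral fields are weak (Δₜ ≈ 4/9 Δₒ), so electrons fill high-spin.
Configuration: e³ t₂³.
CFSE = 3(-0.6Δₜ) + 3(0.4Δₜ) = -1.8Δₜ + 1.2Δₜ = -0.6Δₜ.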